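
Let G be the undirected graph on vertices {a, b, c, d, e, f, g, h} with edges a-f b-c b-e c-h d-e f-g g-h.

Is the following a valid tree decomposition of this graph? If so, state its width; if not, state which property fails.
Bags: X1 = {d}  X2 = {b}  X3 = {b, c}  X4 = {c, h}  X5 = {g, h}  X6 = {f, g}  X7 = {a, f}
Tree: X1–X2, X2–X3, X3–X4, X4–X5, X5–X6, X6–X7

A tree decomposition must satisfy three properties: every vertex lies in some bag; for every edge, both endpoints lie together in some bag; and for every vertex, the bags containing it form a connected subtree. Here vertex e appears in no bag, so the decomposition is invalid.

No — vertex e appears in no bag.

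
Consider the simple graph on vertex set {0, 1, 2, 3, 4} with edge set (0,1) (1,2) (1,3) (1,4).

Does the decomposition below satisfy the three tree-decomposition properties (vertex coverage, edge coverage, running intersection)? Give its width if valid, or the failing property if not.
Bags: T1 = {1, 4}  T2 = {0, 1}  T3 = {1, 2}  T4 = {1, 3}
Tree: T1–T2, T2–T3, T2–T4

Every vertex of G appears in some bag (union = {0, 1, 2, 3, 4}); every edge is covered by a bag; and for each vertex v the set of bags containing v is connected in the bag tree. The decomposition is therefore valid. The largest bag has 2 vertices, so the width is 1.

Yes; width 1.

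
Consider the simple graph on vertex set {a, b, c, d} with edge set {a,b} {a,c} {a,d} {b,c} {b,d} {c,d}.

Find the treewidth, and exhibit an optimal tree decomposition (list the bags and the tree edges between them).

A single bag containing all 4 vertices is trivially a valid decomposition of width 3. For the lower bound, the 4 vertices {a, b, c, d} are pairwise adjacent, and any tree decomposition puts a clique entirely inside one bag — forcing width ≥ 3. Combining the bounds, tw(G) = 3.

Treewidth 3.
Bags: B1 = {a, b, c, d}
Tree: (single bag)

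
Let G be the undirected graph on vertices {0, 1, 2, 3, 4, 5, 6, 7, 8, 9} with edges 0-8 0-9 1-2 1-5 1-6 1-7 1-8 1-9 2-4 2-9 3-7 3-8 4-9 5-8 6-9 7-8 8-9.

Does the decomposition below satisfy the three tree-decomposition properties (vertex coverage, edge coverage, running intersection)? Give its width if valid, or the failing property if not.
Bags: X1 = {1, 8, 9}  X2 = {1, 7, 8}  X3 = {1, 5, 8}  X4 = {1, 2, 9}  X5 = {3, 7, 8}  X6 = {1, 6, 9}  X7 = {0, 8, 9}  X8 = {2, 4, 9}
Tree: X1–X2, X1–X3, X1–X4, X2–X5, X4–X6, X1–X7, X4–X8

Yes; width 2.

Every vertex of G appears in some bag (union = {0, 1, 2, 3, 4, 5, 6, 7, 8, 9}); every edge is covered by a bag; and for each vertex v the set of bags containing v is connected in the bag tree. The decomposition is therefore valid. The largest bag has 3 vertices, so the width is 2.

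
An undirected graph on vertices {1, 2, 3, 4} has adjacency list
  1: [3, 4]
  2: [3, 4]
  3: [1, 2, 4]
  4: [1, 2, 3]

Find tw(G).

A width-2 tree decomposition is:
Bags: B1 = {1, 3, 4}  B2 = {2, 3, 4}
Tree: B1–B2
Each bag holds 3 vertices, so the decomposition has width 2, which upper-bounds the treewidth. For the lower bound, the 3 vertices {1, 3, 4} are pairwise adjacent, and any tree decomposition puts a clique entirely inside one bag — forcing width ≥ 2. The upper and lower bounds meet at 2, so that is the treewidth.

2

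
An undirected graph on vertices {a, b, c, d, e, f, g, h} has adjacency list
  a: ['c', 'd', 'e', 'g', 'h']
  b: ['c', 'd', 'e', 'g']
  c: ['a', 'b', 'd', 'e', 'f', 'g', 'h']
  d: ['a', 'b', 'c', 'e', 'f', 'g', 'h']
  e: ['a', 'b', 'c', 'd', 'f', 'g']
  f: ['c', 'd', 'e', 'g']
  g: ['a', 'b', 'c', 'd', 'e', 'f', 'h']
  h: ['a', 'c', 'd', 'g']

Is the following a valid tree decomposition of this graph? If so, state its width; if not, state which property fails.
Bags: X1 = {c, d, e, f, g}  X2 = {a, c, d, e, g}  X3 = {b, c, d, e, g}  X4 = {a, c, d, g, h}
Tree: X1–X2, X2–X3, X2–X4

Yes; width 4.

Checking the three conditions: (i) the bags cover all of {a, b, c, d, e, f, g, h}; (ii) for each edge, some bag contains both endpoints; (iii) the bags containing any fixed vertex form a subtree. All hold, so the decomposition is valid with width 5 − 1 = 4.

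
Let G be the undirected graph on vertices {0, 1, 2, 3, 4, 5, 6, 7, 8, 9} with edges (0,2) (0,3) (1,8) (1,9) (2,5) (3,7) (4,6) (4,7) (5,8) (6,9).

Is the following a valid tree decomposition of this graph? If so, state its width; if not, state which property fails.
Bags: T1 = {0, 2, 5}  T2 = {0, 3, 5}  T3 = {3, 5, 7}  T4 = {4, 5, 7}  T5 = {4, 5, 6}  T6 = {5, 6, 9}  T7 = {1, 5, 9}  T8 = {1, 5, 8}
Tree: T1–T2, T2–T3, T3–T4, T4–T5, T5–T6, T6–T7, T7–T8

Checking the three conditions: (i) the bags cover all of {0, 1, 2, 3, 4, 5, 6, 7, 8, 9}; (ii) for each edge, some bag contains both endpoints; (iii) the bags containing any fixed vertex form a subtree. All hold, so the decomposition is valid with width 3 − 1 = 2.

Yes; width 2.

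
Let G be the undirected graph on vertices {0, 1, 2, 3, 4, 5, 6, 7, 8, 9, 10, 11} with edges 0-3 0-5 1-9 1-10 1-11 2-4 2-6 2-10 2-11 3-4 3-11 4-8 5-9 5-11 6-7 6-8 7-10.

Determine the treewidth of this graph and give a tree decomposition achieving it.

Treewidth 3.
Bags: B1 = {0, 3, 5, 9}  B2 = {3, 5, 9, 11}  B3 = {1, 3, 9, 11}  B4 = {1, 3, 4, 11}  B5 = {1, 2, 4, 11}  B6 = {1, 2, 4, 10}  B7 = {2, 4, 8, 10}  B8 = {2, 6, 8, 10}  B9 = {6, 7, 8, 10}
Tree: B1–B2, B2–B3, B3–B4, B4–B5, B5–B6, B6–B7, B7–B8, B8–B9

The largest bag has 4 vertices, giving width 3; this decomposition certifies tw(G) ≤ 3. For the lower bound: the 4 vertex sets {0,5,9}, {3}, {11}, {1,2,4,10} are disjoint, each induces a connected subgraph, and every pair is joined by at least one edge of G. Contracting each set to a single vertex therefore yields K_{4} as a minor, and since treewidth is minor-monotone, tw(G) ≥ tw(K_{4}) = 3. The upper and lower bounds meet at 3, so that is the treewidth.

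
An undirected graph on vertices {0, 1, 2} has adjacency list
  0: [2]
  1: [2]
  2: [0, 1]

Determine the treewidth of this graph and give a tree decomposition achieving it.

Treewidth 1.
Bags: B1 = {0, 2}  B2 = {1, 2}
Tree: B1–B2

The largest bag has 2 vertices, giving width 1; this decomposition certifies tw(G) ≤ 1. Since G has at least one edge (e.g. 2–0), it is not an edgeless graph, so tw(G) ≥ 1. Hence tw(G) = 1 exactly.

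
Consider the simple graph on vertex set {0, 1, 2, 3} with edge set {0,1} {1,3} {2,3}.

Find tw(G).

A width-1 tree decomposition is:
Bags: B1 = {1, 3}  B2 = {0, 1}  B3 = {2, 3}
Tree: B1–B2, B1–B3
Each bag holds 2 vertices, so the decomposition has width 1, which upper-bounds the treewidth. G has an edge, so its treewidth is at least 1. Therefore the treewidth is 1.

1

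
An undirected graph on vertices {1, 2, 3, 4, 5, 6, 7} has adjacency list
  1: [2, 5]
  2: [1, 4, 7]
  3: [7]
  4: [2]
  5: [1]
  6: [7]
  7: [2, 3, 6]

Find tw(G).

1

A width-1 tree decomposition is:
Bags: B1 = {1, 2}  B2 = {2, 4}  B3 = {2, 7}  B4 = {1, 5}  B5 = {6, 7}  B6 = {3, 7}
Tree: B1–B2, B1–B3, B1–B4, B3–B5, B3–B6
The largest bag has 2 vertices, giving width 1; this decomposition certifies tw(G) ≤ 1. Since G has at least one edge (e.g. 1–2), it is not an edgeless graph, so tw(G) ≥ 1. Hence tw(G) = 1 exactly.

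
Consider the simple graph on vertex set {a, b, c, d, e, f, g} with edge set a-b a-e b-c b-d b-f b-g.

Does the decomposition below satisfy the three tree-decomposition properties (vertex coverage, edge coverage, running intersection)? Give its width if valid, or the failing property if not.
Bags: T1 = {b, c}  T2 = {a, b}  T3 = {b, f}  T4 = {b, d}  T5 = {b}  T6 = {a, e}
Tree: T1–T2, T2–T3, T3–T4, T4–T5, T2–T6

A tree decomposition must satisfy three properties: every vertex lies in some bag; for every edge, both endpoints lie together in some bag; and for every vertex, the bags containing it form a connected subtree. Here vertex g appears in no bag, so the decomposition is invalid.

No — vertex g appears in no bag.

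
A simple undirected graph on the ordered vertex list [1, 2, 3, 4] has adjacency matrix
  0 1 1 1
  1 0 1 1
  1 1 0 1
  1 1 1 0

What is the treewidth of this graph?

3

A width-3 tree decomposition is:
Bags: B1 = {1, 2, 3, 4}
Tree: (single bag)
A single bag containing all 4 vertices is trivially a valid decomposition of width 3. Conversely, {1, 2, 3, 4} is a clique of size 4, and the vertices of any clique must share a bag in every tree decomposition; so some bag has ≥ 4 vertices and tw(G) ≥ 3. The upper and lower bounds meet at 3, so that is the treewidth.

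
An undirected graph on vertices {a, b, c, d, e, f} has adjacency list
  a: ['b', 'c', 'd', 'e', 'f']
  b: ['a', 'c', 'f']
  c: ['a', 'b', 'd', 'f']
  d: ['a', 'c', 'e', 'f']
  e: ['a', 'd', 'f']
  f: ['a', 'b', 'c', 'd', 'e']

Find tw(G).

A width-3 tree decomposition is:
Bags: B1 = {a, c, d, f}  B2 = {a, d, e, f}  B3 = {a, b, c, f}
Tree: B1–B2, B1–B3
Each bag holds 4 vertices, so the decomposition has width 3, which upper-bounds the treewidth. Conversely, {a, d, e, f} is a clique of size 4, and the vertices of any clique must share a bag in every tree decomposition; so some bag has ≥ 4 vertices and tw(G) ≥ 3. Combining the bounds, tw(G) = 3.

3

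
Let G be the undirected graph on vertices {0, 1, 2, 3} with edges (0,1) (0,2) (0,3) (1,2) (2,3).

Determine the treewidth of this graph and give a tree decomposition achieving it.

Treewidth 2.
One optimal decomposition is:
Bags: B1 = {0, 1, 2}  B2 = {0, 2, 3}
Tree: B1–B2

The largest bag has 3 vertices, giving width 2; this decomposition certifies tw(G) ≤ 2. Conversely, {0, 1, 2} is a clique of size 3, and the vertices of any clique must share a bag in every tree decomposition; so some bag has ≥ 3 vertices and tw(G) ≥ 2. Hence tw(G) = 2 exactly.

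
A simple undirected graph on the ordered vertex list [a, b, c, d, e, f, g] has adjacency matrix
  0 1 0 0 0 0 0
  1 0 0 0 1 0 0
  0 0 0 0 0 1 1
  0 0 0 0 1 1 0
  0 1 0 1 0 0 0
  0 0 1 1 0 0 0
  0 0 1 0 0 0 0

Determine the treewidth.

A width-1 tree decomposition is:
Bags: B1 = {c, g}  B2 = {c, f}  B3 = {d, f}  B4 = {d, e}  B5 = {b, e}  B6 = {a, b}
Tree: B1–B2, B2–B3, B3–B4, B4–B5, B5–B6
Every bag has size at most 2, so the width is 2 − 1 = 1 and tw(G) ≤ 1. Since G has at least one edge (e.g. g–c), it is not an edgeless graph, so tw(G) ≥ 1. Therefore the treewidth is 1.

1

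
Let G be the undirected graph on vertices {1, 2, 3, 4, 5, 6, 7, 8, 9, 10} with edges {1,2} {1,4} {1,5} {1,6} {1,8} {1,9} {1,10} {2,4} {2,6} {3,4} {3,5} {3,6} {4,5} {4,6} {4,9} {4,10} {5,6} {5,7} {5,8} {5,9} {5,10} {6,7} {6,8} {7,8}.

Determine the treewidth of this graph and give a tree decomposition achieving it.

Each bag holds 4 vertices, so the decomposition has width 3, which upper-bounds the treewidth. Conversely, {1, 2, 4, 6} is a clique of size 4, and the vertices of any clique must share a bag in every tree decomposition; so some bag has ≥ 4 vertices and tw(G) ≥ 3. Combining the bounds, tw(G) = 3.

Treewidth 3.
Bags: B1 = {1, 5, 6, 8}  B2 = {5, 6, 7, 8}  B3 = {1, 4, 5, 6}  B4 = {1, 2, 4, 6}  B5 = {3, 4, 5, 6}  B6 = {1, 4, 5, 10}  B7 = {1, 4, 5, 9}
Tree: B1–B2, B1–B3, B3–B4, B3–B5, B3–B6, B3–B7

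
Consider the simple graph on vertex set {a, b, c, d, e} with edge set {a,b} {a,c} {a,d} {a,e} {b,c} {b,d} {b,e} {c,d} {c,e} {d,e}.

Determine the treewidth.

4

A width-4 tree decomposition is:
Bags: B1 = {a, b, c, d, e}
Tree: (single bag)
A single bag containing all 5 vertices is trivially a valid decomposition of width 4. For the lower bound, the 5 vertices {a, b, c, d, e} are pairwise adjacent, and any tree decomposition puts a clique entirely inside one bag — forcing width ≥ 4. Therefore the treewidth is 4.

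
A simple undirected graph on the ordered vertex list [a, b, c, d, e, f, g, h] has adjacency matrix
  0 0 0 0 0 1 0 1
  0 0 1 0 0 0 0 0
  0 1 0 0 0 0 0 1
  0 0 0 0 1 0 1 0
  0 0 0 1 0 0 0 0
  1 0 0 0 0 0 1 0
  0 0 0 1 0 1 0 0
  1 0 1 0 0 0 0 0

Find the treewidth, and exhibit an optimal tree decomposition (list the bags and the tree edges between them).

Treewidth 1.
One such decomposition:
Bags: B1 = {b, c}  B2 = {c, h}  B3 = {a, h}  B4 = {a, f}  B5 = {f, g}  B6 = {d, g}  B7 = {d, e}
Tree: B1–B2, B2–B3, B3–B4, B4–B5, B5–B6, B6–B7

Every bag has size at most 2, so the width is 2 − 1 = 1 and tw(G) ≤ 1. G has an edge, so its treewidth is at least 1. Therefore the treewidth is 1.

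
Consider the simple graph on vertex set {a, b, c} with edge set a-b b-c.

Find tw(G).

A width-1 tree decomposition is:
Bags: B1 = {b, c}  B2 = {a, b}
Tree: B1–B2
The largest bag has 2 vertices, giving width 1; this decomposition certifies tw(G) ≤ 1. Any graph with an edge has treewidth ≥ 1, and G has the edge c–b. The upper and lower bounds meet at 1, so that is the treewidth.

1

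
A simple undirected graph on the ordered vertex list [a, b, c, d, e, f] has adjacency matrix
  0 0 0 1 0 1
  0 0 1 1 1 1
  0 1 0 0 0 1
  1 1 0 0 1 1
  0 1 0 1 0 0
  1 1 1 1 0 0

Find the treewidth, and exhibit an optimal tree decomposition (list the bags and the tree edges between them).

The largest bag has 3 vertices, giving width 2; this decomposition certifies tw(G) ≤ 2. For the lower bound, the 3 vertices {b, d, e} are pairwise adjacent, and any tree decomposition puts a clique entirely inside one bag — forcing width ≥ 2. Therefore the treewidth is 2.

Treewidth 2.
Bags: B1 = {b, d, f}  B2 = {b, c, f}  B3 = {b, d, e}  B4 = {a, d, f}
Tree: B1–B2, B1–B3, B1–B4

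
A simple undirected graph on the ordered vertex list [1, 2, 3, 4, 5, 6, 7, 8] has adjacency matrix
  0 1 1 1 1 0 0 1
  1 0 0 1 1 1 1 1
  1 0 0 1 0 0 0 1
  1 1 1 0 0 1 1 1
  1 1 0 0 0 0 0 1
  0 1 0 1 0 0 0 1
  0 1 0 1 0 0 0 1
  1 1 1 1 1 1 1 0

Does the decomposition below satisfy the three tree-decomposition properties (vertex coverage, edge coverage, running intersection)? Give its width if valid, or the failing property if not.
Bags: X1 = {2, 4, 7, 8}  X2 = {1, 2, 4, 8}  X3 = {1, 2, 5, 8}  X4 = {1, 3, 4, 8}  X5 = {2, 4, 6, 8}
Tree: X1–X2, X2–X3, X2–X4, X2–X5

Yes; width 3.

Checking the three conditions: (i) the bags cover all of {1, 2, 3, 4, 5, 6, 7, 8}; (ii) for each edge, some bag contains both endpoints; (iii) the bags containing any fixed vertex form a subtree. All hold, so the decomposition is valid with width 4 − 1 = 3.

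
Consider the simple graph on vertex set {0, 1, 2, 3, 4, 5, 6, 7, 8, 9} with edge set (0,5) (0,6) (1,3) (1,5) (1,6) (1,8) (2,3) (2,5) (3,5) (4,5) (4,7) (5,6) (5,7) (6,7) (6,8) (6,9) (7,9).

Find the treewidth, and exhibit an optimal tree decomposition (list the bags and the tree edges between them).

The largest bag has 3 vertices, giving width 2; this decomposition certifies tw(G) ≤ 2. On the other hand G contains the 3-clique {1, 6, 8}. A clique must lie in a single bag of any decomposition, so no decomposition can have width below 2. Therefore the treewidth is 2.

Treewidth 2.
Bags: B1 = {0, 5, 6}  B2 = {5, 6, 7}  B3 = {6, 7, 9}  B4 = {1, 5, 6}  B5 = {4, 5, 7}  B6 = {1, 3, 5}  B7 = {1, 6, 8}  B8 = {2, 3, 5}
Tree: B1–B2, B2–B3, B2–B4, B2–B5, B4–B6, B4–B7, B6–B8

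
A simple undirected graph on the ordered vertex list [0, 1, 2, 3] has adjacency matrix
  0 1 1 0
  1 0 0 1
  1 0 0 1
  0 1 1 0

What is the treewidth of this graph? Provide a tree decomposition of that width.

Treewidth 2.
Bags: B1 = {0, 1, 3}  B2 = {0, 2, 3}
Tree: B1–B2

Each bag holds 3 vertices, so the decomposition has width 2, which upper-bounds the treewidth. For the lower bound, G contains the cycle 0–1–3–2–0, so G is not a forest; only forests have treewidth ≤ 1, hence tw(G) ≥ 2. Hence tw(G) = 2 exactly.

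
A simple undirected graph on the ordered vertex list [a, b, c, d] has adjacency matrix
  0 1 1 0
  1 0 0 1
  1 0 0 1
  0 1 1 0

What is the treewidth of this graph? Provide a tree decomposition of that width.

Each bag holds 3 vertices, so the decomposition has width 2, which upper-bounds the treewidth. Since b–a–c–d–b is a cycle in G, G is not acyclic. Forests are exactly the graphs of treewidth ≤ 1, so tw(G) ≥ 2. Therefore the treewidth is 2.

Treewidth 2.
One optimal decomposition is:
Bags: B1 = {a, b, c}  B2 = {b, c, d}
Tree: B1–B2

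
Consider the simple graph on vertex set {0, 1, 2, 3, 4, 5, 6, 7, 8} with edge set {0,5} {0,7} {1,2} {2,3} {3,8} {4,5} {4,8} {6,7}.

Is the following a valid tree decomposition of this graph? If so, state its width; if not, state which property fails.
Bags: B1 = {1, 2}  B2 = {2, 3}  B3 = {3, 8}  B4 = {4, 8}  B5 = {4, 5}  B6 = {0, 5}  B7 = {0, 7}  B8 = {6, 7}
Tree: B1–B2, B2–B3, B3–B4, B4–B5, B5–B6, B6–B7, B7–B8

Yes; width 1.

Every vertex of G appears in some bag (union = {0, 1, 2, 3, 4, 5, 6, 7, 8}); every edge is covered by a bag; and for each vertex v the set of bags containing v is connected in the bag tree. The decomposition is therefore valid. The largest bag has 2 vertices, so the width is 1.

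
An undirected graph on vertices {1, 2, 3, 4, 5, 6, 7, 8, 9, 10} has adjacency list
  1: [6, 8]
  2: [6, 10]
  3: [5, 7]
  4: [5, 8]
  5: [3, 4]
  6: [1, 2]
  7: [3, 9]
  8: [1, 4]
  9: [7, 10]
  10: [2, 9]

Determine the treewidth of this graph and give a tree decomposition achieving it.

Treewidth 2.
One optimal decomposition is:
Bags: B1 = {3, 7, 9}  B2 = {3, 5, 9}  B3 = {4, 5, 9}  B4 = {4, 8, 9}  B5 = {1, 8, 9}  B6 = {1, 6, 9}  B7 = {2, 6, 9}  B8 = {2, 9, 10}
Tree: B1–B2, B2–B3, B3–B4, B4–B5, B5–B6, B6–B7, B7–B8

The largest bag has 3 vertices, giving width 2; this decomposition certifies tw(G) ≤ 2. Since 9–7–3–5–4–8–1–6–2–10–9 is a cycle in G, G is not acyclic. Forests are exactly the graphs of treewidth ≤ 1, so tw(G) ≥ 2. The upper and lower bounds meet at 2, so that is the treewidth.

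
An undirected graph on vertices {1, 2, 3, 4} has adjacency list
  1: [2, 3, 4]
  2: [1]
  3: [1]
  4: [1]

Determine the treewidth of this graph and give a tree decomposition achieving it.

The largest bag has 2 vertices, giving width 1; this decomposition certifies tw(G) ≤ 1. Since G has at least one edge (e.g. 1–3), it is not an edgeless graph, so tw(G) ≥ 1. The upper and lower bounds meet at 1, so that is the treewidth.

Treewidth 1.
One such decomposition:
Bags: B1 = {1, 3}  B2 = {1, 4}  B3 = {1, 2}
Tree: B1–B2, B1–B3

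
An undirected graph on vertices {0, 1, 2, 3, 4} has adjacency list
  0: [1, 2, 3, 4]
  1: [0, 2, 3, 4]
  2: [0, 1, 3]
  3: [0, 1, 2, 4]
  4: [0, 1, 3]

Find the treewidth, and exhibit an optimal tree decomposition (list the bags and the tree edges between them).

Every bag has size at most 4, so the width is 4 − 1 = 3 and tw(G) ≤ 3. For the lower bound, the 4 vertices {0, 1, 2, 3} are pairwise adjacent, and any tree decomposition puts a clique entirely inside one bag — forcing width ≥ 3. Combining the bounds, tw(G) = 3.

Treewidth 3.
One such decomposition:
Bags: B1 = {0, 1, 2, 3}  B2 = {0, 1, 3, 4}
Tree: B1–B2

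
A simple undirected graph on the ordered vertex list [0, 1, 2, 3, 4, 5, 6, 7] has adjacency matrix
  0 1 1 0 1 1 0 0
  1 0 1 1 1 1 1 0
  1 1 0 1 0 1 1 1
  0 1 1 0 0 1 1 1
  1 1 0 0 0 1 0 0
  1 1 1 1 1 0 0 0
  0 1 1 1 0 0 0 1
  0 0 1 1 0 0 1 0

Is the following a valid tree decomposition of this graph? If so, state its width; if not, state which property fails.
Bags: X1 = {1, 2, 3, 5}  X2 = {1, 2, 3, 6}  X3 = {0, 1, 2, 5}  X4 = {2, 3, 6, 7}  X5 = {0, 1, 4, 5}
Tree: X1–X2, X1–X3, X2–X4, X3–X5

Yes; width 3.

Checking the three conditions: (i) the bags cover all of {0, 1, 2, 3, 4, 5, 6, 7}; (ii) for each edge, some bag contains both endpoints; (iii) the bags containing any fixed vertex form a subtree. All hold, so the decomposition is valid with width 4 − 1 = 3.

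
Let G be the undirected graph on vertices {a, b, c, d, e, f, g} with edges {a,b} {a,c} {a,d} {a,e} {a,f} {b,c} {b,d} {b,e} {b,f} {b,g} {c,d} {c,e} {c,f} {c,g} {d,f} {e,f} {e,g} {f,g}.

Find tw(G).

4

A width-4 tree decomposition is:
Bags: B1 = {a, b, c, e, f}  B2 = {b, c, e, f, g}  B3 = {a, b, c, d, f}
Tree: B1–B2, B1–B3
Each bag holds 5 vertices, so the decomposition has width 4, which upper-bounds the treewidth. Conversely, {a, b, c, d, f} is a clique of size 5, and the vertices of any clique must share a bag in every tree decomposition; so some bag has ≥ 5 vertices and tw(G) ≥ 4. The upper and lower bounds meet at 4, so that is the treewidth.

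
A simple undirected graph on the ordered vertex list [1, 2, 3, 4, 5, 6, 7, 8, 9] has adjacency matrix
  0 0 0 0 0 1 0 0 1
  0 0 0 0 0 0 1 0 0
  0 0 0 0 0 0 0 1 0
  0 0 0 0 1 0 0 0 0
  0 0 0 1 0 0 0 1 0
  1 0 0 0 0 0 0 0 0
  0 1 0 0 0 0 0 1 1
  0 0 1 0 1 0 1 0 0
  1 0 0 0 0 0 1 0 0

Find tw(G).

1

A width-1 tree decomposition is:
Bags: B1 = {7, 9}  B2 = {2, 7}  B3 = {7, 8}  B4 = {1, 9}  B5 = {5, 8}  B6 = {1, 6}  B7 = {3, 8}  B8 = {4, 5}
Tree: B1–B2, B1–B3, B1–B4, B3–B5, B4–B6, B5–B7, B5–B8
The largest bag has 2 vertices, giving width 1; this decomposition certifies tw(G) ≤ 1. G has an edge, so its treewidth is at least 1. Therefore the treewidth is 1.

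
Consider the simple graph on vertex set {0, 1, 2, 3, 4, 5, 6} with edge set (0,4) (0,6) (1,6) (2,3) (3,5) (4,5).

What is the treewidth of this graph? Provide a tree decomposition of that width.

Treewidth 1.
Bags: B1 = {1, 6}  B2 = {0, 6}  B3 = {0, 4}  B4 = {4, 5}  B5 = {3, 5}  B6 = {2, 3}
Tree: B1–B2, B2–B3, B3–B4, B4–B5, B5–B6

The largest bag has 2 vertices, giving width 1; this decomposition certifies tw(G) ≤ 1. Any graph with an edge has treewidth ≥ 1, and G has the edge 1–6. Hence tw(G) = 1 exactly.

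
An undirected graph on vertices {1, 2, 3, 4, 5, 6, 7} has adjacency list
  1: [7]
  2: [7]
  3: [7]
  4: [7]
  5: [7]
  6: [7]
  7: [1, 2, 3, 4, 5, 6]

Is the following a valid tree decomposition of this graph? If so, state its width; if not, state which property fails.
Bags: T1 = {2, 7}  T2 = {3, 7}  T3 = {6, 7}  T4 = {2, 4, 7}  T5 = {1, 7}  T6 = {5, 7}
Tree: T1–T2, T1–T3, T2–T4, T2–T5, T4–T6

No — bags containing vertex 2 are not connected in the tree.

A tree decomposition must satisfy three properties: every vertex lies in some bag; for every edge, both endpoints lie together in some bag; and for every vertex, the bags containing it form a connected subtree. Here bags containing vertex 2 are not connected in the tree, so the decomposition is invalid.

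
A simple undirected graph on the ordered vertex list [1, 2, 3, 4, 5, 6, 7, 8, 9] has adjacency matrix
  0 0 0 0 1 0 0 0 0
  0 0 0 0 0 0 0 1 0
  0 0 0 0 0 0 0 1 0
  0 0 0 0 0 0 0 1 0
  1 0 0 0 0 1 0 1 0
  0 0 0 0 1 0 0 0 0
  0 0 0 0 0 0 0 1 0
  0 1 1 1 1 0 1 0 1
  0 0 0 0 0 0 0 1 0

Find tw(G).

A width-1 tree decomposition is:
Bags: B1 = {2, 8}  B2 = {5, 8}  B3 = {3, 8}  B4 = {1, 5}  B5 = {8, 9}  B6 = {5, 6}  B7 = {7, 8}  B8 = {4, 8}
Tree: B1–B2, B2–B3, B2–B4, B3–B5, B2–B6, B2–B7, B3–B8
Each bag holds 2 vertices, so the decomposition has width 1, which upper-bounds the treewidth. Any graph with an edge has treewidth ≥ 1, and G has the edge 2–8. Therefore the treewidth is 1.

1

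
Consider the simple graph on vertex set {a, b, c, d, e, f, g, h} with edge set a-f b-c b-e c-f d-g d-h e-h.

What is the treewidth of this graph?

A width-1 tree decomposition is:
Bags: B1 = {d, g}  B2 = {d, h}  B3 = {e, h}  B4 = {b, e}  B5 = {b, c}  B6 = {c, f}  B7 = {a, f}
Tree: B1–B2, B2–B3, B3–B4, B4–B5, B5–B6, B6–B7
Each bag holds 2 vertices, so the decomposition has width 1, which upper-bounds the treewidth. Any graph with an edge has treewidth ≥ 1, and G has the edge g–d. The upper and lower bounds meet at 1, so that is the treewidth.

1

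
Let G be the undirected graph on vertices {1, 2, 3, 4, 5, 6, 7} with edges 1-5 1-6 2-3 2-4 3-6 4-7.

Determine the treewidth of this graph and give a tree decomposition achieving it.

Treewidth 1.
One optimal decomposition is:
Bags: B1 = {1, 5}  B2 = {1, 6}  B3 = {3, 6}  B4 = {2, 3}  B5 = {2, 4}  B6 = {4, 7}
Tree: B1–B2, B2–B3, B3–B4, B4–B5, B5–B6

Every bag has size at most 2, so the width is 2 − 1 = 1 and tw(G) ≤ 1. Any graph with an edge has treewidth ≥ 1, and G has the edge 5–1. Therefore the treewidth is 1.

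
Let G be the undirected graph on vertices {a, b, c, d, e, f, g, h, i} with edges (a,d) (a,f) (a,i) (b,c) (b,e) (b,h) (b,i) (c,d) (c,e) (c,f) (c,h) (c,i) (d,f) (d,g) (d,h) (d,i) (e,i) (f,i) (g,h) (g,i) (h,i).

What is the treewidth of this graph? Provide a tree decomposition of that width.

Every bag has size at most 4, so the width is 4 − 1 = 3 and tw(G) ≤ 3. On the other hand G contains the 4-clique {d, g, h, i}. A clique must lie in a single bag of any decomposition, so no decomposition can have width below 3. The upper and lower bounds meet at 3, so that is the treewidth.

Treewidth 3.
One such decomposition:
Bags: B1 = {c, d, h, i}  B2 = {d, g, h, i}  B3 = {c, d, f, i}  B4 = {a, d, f, i}  B5 = {b, c, h, i}  B6 = {b, c, e, i}
Tree: B1–B2, B1–B3, B3–B4, B1–B5, B5–B6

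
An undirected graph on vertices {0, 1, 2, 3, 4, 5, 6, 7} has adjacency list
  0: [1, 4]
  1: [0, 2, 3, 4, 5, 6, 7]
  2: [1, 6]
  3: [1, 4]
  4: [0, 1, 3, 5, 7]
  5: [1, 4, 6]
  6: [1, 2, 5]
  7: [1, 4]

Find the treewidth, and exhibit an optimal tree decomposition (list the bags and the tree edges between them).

Each bag holds 3 vertices, so the decomposition has width 2, which upper-bounds the treewidth. For the lower bound, the 3 vertices {1, 2, 6} are pairwise adjacent, and any tree decomposition puts a clique entirely inside one bag — forcing width ≥ 2. Combining the bounds, tw(G) = 2.

Treewidth 2.
One such decomposition:
Bags: B1 = {1, 4, 5}  B2 = {0, 1, 4}  B3 = {1, 5, 6}  B4 = {1, 4, 7}  B5 = {1, 3, 4}  B6 = {1, 2, 6}
Tree: B1–B2, B1–B3, B1–B4, B4–B5, B3–B6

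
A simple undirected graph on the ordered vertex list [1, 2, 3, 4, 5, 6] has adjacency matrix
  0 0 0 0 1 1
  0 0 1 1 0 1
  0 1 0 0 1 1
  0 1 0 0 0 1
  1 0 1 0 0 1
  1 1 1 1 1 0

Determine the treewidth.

A width-2 tree decomposition is:
Bags: B1 = {2, 3, 6}  B2 = {2, 4, 6}  B3 = {3, 5, 6}  B4 = {1, 5, 6}
Tree: B1–B2, B1–B3, B3–B4
The largest bag has 3 vertices, giving width 2; this decomposition certifies tw(G) ≤ 2. Conversely, {1, 5, 6} is a clique of size 3, and the vertices of any clique must share a bag in every tree decomposition; so some bag has ≥ 3 vertices and tw(G) ≥ 2. Combining the bounds, tw(G) = 2.

2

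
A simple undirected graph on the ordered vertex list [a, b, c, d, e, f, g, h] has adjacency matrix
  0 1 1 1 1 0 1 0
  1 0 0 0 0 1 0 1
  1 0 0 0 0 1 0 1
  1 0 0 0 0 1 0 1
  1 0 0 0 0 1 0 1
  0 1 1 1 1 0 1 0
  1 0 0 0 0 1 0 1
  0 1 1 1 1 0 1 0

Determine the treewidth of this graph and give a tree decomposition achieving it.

Each bag holds 4 vertices, so the decomposition has width 3, which upper-bounds the treewidth. For the lower bound: the 4 vertex sets {b,h}, {c,f}, {a}, {g} are disjoint, each induces a connected subgraph, and every pair is joined by at least one edge of G. Contracting each set to a single vertex therefore yields K_{4} as a minor, and since treewidth is minor-monotone, tw(G) ≥ tw(K_{4}) = 3. Hence tw(G) = 3 exactly.

Treewidth 3.
One optimal decomposition is:
Bags: B1 = {a, b, f, h}  B2 = {a, c, f, h}  B3 = {a, f, g, h}  B4 = {a, d, f, h}  B5 = {a, e, f, h}
Tree: B1–B2, B2–B3, B3–B4, B4–B5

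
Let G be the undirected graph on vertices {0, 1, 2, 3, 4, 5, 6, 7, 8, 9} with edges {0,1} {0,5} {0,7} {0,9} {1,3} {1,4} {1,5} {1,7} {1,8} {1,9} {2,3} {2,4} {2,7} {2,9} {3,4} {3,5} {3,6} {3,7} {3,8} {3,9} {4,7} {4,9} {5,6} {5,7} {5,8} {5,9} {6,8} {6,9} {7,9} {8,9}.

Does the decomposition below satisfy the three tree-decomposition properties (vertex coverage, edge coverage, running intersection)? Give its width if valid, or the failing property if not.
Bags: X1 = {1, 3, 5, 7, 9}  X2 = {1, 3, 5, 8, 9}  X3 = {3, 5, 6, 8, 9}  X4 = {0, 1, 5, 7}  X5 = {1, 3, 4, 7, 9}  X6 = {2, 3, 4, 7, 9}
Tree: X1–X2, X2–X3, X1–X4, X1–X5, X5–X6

A tree decomposition must satisfy three properties: every vertex lies in some bag; for every edge, both endpoints lie together in some bag; and for every vertex, the bags containing it form a connected subtree. Here edge (9,0) lies in no bag, so the decomposition is invalid.

No — edge (9,0) lies in no bag.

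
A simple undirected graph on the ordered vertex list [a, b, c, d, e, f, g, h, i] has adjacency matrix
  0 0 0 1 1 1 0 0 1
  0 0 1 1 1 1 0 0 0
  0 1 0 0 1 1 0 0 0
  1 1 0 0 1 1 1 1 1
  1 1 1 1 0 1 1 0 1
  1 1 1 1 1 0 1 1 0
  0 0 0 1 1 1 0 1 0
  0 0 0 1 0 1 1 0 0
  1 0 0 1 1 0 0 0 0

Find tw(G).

A width-3 tree decomposition is:
Bags: B1 = {d, e, f, g}  B2 = {d, f, g, h}  B3 = {a, d, e, f}  B4 = {b, d, e, f}  B5 = {b, c, e, f}  B6 = {a, d, e, i}
Tree: B1–B2, B1–B3, B1–B4, B4–B5, B3–B6
Every bag has size at most 4, so the width is 4 − 1 = 3 and tw(G) ≤ 3. On the other hand G contains the 4-clique {d, e, f, g}. A clique must lie in a single bag of any decomposition, so no decomposition can have width below 3. Therefore the treewidth is 3.

3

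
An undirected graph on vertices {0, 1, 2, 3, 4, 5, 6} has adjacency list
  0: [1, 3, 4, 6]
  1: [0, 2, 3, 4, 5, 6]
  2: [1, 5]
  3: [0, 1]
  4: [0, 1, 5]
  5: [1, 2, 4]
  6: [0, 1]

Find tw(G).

2

A width-2 tree decomposition is:
Bags: B1 = {0, 1, 4}  B2 = {1, 4, 5}  B3 = {0, 1, 6}  B4 = {0, 1, 3}  B5 = {1, 2, 5}
Tree: B1–B2, B1–B3, B1–B4, B2–B5
Each bag holds 3 vertices, so the decomposition has width 2, which upper-bounds the treewidth. On the other hand G contains the 3-clique {0, 1, 3}. A clique must lie in a single bag of any decomposition, so no decomposition can have width below 2. Combining the bounds, tw(G) = 2.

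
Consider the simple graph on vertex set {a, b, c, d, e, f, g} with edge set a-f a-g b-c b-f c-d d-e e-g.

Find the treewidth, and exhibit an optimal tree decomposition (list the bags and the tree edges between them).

Treewidth 2.
One such decomposition:
Bags: B1 = {a, f, g}  B2 = {b, f, g}  B3 = {b, c, g}  B4 = {c, d, g}  B5 = {d, e, g}
Tree: B1–B2, B2–B3, B3–B4, B4–B5

Each bag holds 3 vertices, so the decomposition has width 2, which upper-bounds the treewidth. Since g–a–f–b–c–d–e–g is a cycle in G, G is not acyclic. Forests are exactly the graphs of treewidth ≤ 1, so tw(G) ≥ 2. Combining the bounds, tw(G) = 2.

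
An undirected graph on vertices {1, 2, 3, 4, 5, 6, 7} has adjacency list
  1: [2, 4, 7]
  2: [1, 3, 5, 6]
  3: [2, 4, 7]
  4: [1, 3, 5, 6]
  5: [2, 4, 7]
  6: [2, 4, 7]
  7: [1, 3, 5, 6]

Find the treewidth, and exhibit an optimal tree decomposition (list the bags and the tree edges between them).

Treewidth 3.
One such decomposition:
Bags: B1 = {1, 2, 4, 7}  B2 = {2, 4, 6, 7}  B3 = {2, 4, 5, 7}  B4 = {2, 3, 4, 7}
Tree: B1–B2, B2–B3, B3–B4

Every bag has size at most 4, so the width is 4 − 1 = 3 and tw(G) ≤ 3. For the lower bound: the 4 vertex sets {1,7}, {2,6}, {4}, {5} are disjoint, each induces a connected subgraph, and every pair is joined by at least one edge of G. Contracting each set to a single vertex therefore yields K_{4} as a minor, and since treewidth is minor-monotone, tw(G) ≥ tw(K_{4}) = 3. Therefore the treewidth is 3.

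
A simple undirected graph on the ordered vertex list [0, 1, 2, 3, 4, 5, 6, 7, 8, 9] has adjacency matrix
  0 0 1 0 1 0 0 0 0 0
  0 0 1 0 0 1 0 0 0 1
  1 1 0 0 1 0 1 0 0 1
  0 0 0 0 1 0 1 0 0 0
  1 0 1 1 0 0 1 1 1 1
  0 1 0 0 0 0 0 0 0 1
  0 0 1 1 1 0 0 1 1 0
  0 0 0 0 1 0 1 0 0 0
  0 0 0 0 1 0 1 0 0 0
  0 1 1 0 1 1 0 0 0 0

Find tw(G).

A width-2 tree decomposition is:
Bags: B1 = {4, 6, 7}  B2 = {2, 4, 6}  B3 = {3, 4, 6}  B4 = {2, 4, 9}  B5 = {1, 2, 9}  B6 = {4, 6, 8}  B7 = {0, 2, 4}  B8 = {1, 5, 9}
Tree: B1–B2, B2–B3, B2–B4, B4–B5, B3–B6, B4–B7, B5–B8
Every bag has size at most 3, so the width is 3 − 1 = 2 and tw(G) ≤ 2. On the other hand G contains the 3-clique {1, 2, 9}. A clique must lie in a single bag of any decomposition, so no decomposition can have width below 2. Hence tw(G) = 2 exactly.

2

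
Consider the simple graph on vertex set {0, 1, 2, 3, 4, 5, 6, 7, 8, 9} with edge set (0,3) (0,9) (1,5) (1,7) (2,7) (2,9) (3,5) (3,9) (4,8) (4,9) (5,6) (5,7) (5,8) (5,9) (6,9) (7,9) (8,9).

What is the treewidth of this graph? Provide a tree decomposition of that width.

The largest bag has 3 vertices, giving width 2; this decomposition certifies tw(G) ≤ 2. Conversely, {1, 5, 7} is a clique of size 3, and the vertices of any clique must share a bag in every tree decomposition; so some bag has ≥ 3 vertices and tw(G) ≥ 2. Combining the bounds, tw(G) = 2.

Treewidth 2.
One optimal decomposition is:
Bags: B1 = {3, 5, 9}  B2 = {5, 8, 9}  B3 = {5, 7, 9}  B4 = {2, 7, 9}  B5 = {4, 8, 9}  B6 = {5, 6, 9}  B7 = {1, 5, 7}  B8 = {0, 3, 9}
Tree: B1–B2, B2–B3, B3–B4, B2–B5, B2–B6, B3–B7, B1–B8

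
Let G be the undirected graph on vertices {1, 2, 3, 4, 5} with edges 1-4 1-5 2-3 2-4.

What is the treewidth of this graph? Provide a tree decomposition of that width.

Every bag has size at most 2, so the width is 2 − 1 = 1 and tw(G) ≤ 1. Any graph with an edge has treewidth ≥ 1, and G has the edge 3–2. The upper and lower bounds meet at 1, so that is the treewidth.

Treewidth 1.
One optimal decomposition is:
Bags: B1 = {2, 3}  B2 = {2, 4}  B3 = {1, 4}  B4 = {1, 5}
Tree: B1–B2, B2–B3, B3–B4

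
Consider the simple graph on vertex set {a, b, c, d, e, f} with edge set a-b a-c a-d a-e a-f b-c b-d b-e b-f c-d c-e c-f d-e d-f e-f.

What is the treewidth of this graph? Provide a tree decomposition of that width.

Treewidth 5.
One optimal decomposition is:
Bags: B1 = {a, b, c, d, e, f}
Tree: (single bag)

With just one bag of size 6, the width is 6 − 1 = 5, so tw(G) ≤ 5. Conversely, {a, b, c, d, e, f} is a clique of size 6, and the vertices of any clique must share a bag in every tree decomposition; so some bag has ≥ 6 vertices and tw(G) ≥ 5. The upper and lower bounds meet at 5, so that is the treewidth.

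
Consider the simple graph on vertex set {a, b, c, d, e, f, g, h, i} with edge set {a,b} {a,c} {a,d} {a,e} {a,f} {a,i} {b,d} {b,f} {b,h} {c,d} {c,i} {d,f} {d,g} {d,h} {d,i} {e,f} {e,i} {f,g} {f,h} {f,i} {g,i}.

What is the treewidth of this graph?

3

A width-3 tree decomposition is:
Bags: B1 = {d, f, g, i}  B2 = {a, d, f, i}  B3 = {a, b, d, f}  B4 = {a, c, d, i}  B5 = {a, e, f, i}  B6 = {b, d, f, h}
Tree: B1–B2, B2–B3, B2–B4, B2–B5, B3–B6
Each bag holds 4 vertices, so the decomposition has width 3, which upper-bounds the treewidth. Conversely, {a, c, d, i} is a clique of size 4, and the vertices of any clique must share a bag in every tree decomposition; so some bag has ≥ 4 vertices and tw(G) ≥ 3. Therefore the treewidth is 3.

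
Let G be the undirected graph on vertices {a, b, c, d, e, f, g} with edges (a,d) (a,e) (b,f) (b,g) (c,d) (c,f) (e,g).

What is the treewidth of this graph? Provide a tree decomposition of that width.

Treewidth 2.
One such decomposition:
Bags: B1 = {a, c, d}  B2 = {a, c, e}  B3 = {c, e, g}  B4 = {b, c, g}  B5 = {b, c, f}
Tree: B1–B2, B2–B3, B3–B4, B4–B5

Each bag holds 3 vertices, so the decomposition has width 2, which upper-bounds the treewidth. The edges c–d–a–e–g–b–f–c form a cycle, so G is not a tree and its treewidth is at least 2. Combining the bounds, tw(G) = 2.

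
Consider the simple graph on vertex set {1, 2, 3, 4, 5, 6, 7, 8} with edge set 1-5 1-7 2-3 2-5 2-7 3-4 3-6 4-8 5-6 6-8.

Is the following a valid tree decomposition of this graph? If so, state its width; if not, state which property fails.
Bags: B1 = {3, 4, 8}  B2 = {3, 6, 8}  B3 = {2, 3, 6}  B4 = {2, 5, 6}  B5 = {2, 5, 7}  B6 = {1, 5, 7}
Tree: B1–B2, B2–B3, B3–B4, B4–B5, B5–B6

Every vertex of G appears in some bag (union = {1, 2, 3, 4, 5, 6, 7, 8}); every edge is covered by a bag; and for each vertex v the set of bags containing v is connected in the bag tree. The decomposition is therefore valid. The largest bag has 3 vertices, so the width is 2.

Yes; width 2.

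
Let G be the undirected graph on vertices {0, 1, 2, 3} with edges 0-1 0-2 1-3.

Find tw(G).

A width-1 tree decomposition is:
Bags: B1 = {0, 2}  B2 = {0, 1}  B3 = {1, 3}
Tree: B1–B2, B2–B3
Each bag holds 2 vertices, so the decomposition has width 1, which upper-bounds the treewidth. G has an edge, so its treewidth is at least 1. The upper and lower bounds meet at 1, so that is the treewidth.

1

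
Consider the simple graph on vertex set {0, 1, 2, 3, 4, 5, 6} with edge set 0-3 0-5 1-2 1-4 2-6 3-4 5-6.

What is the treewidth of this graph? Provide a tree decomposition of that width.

Treewidth 2.
One optimal decomposition is:
Bags: B1 = {2, 5, 6}  B2 = {0, 2, 5}  B3 = {0, 2, 3}  B4 = {2, 3, 4}  B5 = {1, 2, 4}
Tree: B1–B2, B2–B3, B3–B4, B4–B5

The largest bag has 3 vertices, giving width 2; this decomposition certifies tw(G) ≤ 2. For the lower bound, G contains the cycle 2–6–5–0–3–4–1–2, so G is not a forest; only forests have treewidth ≤ 1, hence tw(G) ≥ 2. The upper and lower bounds meet at 2, so that is the treewidth.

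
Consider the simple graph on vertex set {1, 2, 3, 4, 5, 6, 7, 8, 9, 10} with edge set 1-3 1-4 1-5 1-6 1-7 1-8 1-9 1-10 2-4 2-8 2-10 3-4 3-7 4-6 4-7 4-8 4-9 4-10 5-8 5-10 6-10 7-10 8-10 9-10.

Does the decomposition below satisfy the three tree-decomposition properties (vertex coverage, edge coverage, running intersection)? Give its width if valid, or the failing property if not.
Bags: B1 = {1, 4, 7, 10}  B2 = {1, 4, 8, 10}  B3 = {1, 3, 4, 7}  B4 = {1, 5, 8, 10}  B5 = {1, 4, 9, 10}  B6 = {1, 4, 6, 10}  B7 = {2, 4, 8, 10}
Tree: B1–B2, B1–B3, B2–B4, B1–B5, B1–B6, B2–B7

Yes; width 3.

Every vertex of G appears in some bag (union = {1, 2, 3, 4, 5, 6, 7, 8, 9, 10}); every edge is covered by a bag; and for each vertex v the set of bags containing v is connected in the bag tree. The decomposition is therefore valid. The largest bag has 4 vertices, so the width is 3.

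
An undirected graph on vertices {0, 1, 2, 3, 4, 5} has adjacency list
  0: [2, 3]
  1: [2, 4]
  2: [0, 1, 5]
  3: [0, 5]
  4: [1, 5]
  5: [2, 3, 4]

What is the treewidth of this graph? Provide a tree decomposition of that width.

Each bag holds 3 vertices, so the decomposition has width 2, which upper-bounds the treewidth. For the lower bound, G contains the cycle 1–4–5–2–1, so G is not a forest; only forests have treewidth ≤ 1, hence tw(G) ≥ 2. Hence tw(G) = 2 exactly.

Treewidth 2.
One such decomposition:
Bags: B1 = {1, 2, 4}  B2 = {2, 4, 5}  B3 = {0, 2, 5}  B4 = {0, 3, 5}
Tree: B1–B2, B2–B3, B3–B4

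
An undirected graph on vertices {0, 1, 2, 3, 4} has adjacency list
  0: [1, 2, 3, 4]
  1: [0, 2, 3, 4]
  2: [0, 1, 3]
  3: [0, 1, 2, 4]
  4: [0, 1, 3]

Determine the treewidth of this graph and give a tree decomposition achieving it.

Each bag holds 4 vertices, so the decomposition has width 3, which upper-bounds the treewidth. For the lower bound, the 4 vertices {0, 1, 2, 3} are pairwise adjacent, and any tree decomposition puts a clique entirely inside one bag — forcing width ≥ 3. Combining the bounds, tw(G) = 3.

Treewidth 3.
One optimal decomposition is:
Bags: B1 = {0, 1, 2, 3}  B2 = {0, 1, 3, 4}
Tree: B1–B2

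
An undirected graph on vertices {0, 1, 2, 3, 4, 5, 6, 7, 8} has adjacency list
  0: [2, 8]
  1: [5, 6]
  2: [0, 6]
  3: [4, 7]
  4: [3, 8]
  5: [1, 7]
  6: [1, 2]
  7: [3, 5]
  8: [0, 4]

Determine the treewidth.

2

A width-2 tree decomposition is:
Bags: B1 = {0, 2, 6}  B2 = {0, 6, 8}  B3 = {4, 6, 8}  B4 = {3, 4, 6}  B5 = {3, 6, 7}  B6 = {5, 6, 7}  B7 = {1, 5, 6}
Tree: B1–B2, B2–B3, B3–B4, B4–B5, B5–B6, B6–B7
The largest bag has 3 vertices, giving width 2; this decomposition certifies tw(G) ≤ 2. Since 6–2–0–8–4–3–7–5–1–6 is a cycle in G, G is not acyclic. Forests are exactly the graphs of treewidth ≤ 1, so tw(G) ≥ 2. The upper and lower bounds meet at 2, so that is the treewidth.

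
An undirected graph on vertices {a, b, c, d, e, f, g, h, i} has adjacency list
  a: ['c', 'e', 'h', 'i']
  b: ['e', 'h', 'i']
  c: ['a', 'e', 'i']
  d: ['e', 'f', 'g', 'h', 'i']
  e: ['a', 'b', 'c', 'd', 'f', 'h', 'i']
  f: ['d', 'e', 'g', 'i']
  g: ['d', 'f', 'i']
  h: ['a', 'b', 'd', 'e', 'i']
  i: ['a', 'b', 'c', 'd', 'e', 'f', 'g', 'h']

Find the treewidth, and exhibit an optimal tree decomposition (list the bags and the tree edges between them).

Each bag holds 4 vertices, so the decomposition has width 3, which upper-bounds the treewidth. On the other hand G contains the 4-clique {d, f, g, i}. A clique must lie in a single bag of any decomposition, so no decomposition can have width below 3. Hence tw(G) = 3 exactly.

Treewidth 3.
One optimal decomposition is:
Bags: B1 = {a, c, e, i}  B2 = {a, e, h, i}  B3 = {d, e, h, i}  B4 = {d, e, f, i}  B5 = {b, e, h, i}  B6 = {d, f, g, i}
Tree: B1–B2, B2–B3, B3–B4, B3–B5, B4–B6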